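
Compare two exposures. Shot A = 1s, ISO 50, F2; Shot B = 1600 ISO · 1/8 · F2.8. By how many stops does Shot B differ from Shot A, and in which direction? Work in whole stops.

1 stop brighter

Aperture: f/2 → f/2.8 — 1 stop stopped down (darker).
Shutter speed: 1 → 1/2 → 1/4 → 1/8 — 3 stops faster (darker).
ISO: 50 → 100 → 200 → 400 → 800 → 1600 — 5 stops raised (brighter).
Net: −1 −3 +5 = +1 stop.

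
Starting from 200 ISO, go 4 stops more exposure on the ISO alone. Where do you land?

ISO: 200 → 400 → 800 → 1600 → 3200 — 4 stops raised (brighter).

ISO 3200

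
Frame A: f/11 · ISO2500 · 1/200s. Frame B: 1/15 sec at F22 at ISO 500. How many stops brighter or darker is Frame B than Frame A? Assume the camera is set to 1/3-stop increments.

2/3 stop darker

Aperture: f/11 → f/13 → f/14 → f/16 → f/18 → f/20 → f/22 — 2 stops stopped down (darker).
Shutter speed: 1/200 → 1/160 → 1/125 → 1/100 → 1/80 → 1/60 → 1/50 → 1/40 → 1/30 → 1/25 → 1/20 → 1/15 — 3 2/3 stops longer (brighter).
ISO: 2500 → 2000 → 1600 → 1250 → 1000 → 800 → 640 → 500 — 2 1/3 stops lower (darker).
Net: −2 +3 2/3 −2 1/3 = −2/3 stops.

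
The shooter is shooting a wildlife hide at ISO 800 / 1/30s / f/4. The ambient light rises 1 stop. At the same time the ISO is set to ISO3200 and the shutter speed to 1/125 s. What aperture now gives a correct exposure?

f/5.6

Scene light: 1 stop brighter.
ISO: 800 → 1600 → 3200 — 2 stops higher (brighter).
Shutter speed: 1/30 → 1/60 → 1/125 — 2 stops faster (darker).
Net so far: 1 stop brighter. Aperture: f/4 → f/5.6.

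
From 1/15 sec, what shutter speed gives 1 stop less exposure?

1/30s

Shutter speed: 1/15 → 1/30 — 1 stop shorter (darker).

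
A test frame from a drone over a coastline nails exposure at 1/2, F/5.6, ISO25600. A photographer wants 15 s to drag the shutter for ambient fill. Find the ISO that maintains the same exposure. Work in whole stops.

Shutter speed: 1/2 → 1 → 2 → 4 → 8 → 15 — 5 stops slower (brighter).
Need 5 stops darker from the ISO: 25600 → 12800 → 6400 → 3200 → 1600 → 800.

ISO 800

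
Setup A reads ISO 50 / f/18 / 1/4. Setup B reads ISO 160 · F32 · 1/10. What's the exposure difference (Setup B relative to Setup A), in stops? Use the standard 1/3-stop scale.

1 1/3 stops darker

Aperture: f/18 → f/20 → f/22 → f/25 → f/29 → f/32 — 1 2/3 stops smaller aperture (darker).
Shutter speed: 1/4 → 1/5 → 1/6 → 1/8 → 1/10 — 1 1/3 stops shorter (darker).
ISO: 50 → 64 → 80 → 100 → 125 → 160 — 1 2/3 stops raised (brighter).
Net: −1 2/3 −1 1/3 +1 2/3 = −1 1/3 stops.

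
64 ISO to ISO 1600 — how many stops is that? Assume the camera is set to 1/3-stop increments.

64 → 80 → 100 → 125 → 160 → 200 → 250 → 320 → 400 → 500 → 640 → 800 → 1000 → 1250 → 1600 — count the steps: 14 third-stops = 4 2/3 stops.

4 2/3 stops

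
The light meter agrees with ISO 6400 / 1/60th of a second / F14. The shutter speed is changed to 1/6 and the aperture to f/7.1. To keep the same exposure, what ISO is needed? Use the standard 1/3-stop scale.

Shutter speed: 1/60 → 1/50 → 1/40 → 1/30 → 1/25 → 1/20 → 1/15 → 1/13 → 1/10 → 1/8 → 1/6 — 3 1/3 stops slower (brighter).
Aperture: f/14 → f/13 → f/11 → f/10 → f/9 → f/8 → f/7.1 — 2 stops opened up (brighter).
Net change so far: 5 1/3 stops brighter. Offset with the ISO: 6400 → 5000 → 4000 → 3200 → 2500 → 2000 → 1600 → 1250 → 1000 → 800 → 640 → 500 → 400 → 320 → 250 → 200 → 160.

ISO 160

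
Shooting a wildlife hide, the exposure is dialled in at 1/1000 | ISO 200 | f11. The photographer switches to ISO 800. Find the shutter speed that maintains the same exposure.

1/4000s

ISO: 200 → 400 → 800 — 2 stops raised (brighter).
Need 2 stops darker from the shutter speed: 1/1000 → 1/2000 → 1/4000.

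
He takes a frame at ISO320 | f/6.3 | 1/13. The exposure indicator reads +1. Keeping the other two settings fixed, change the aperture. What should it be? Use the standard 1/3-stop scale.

f/9

Overexposed by 1 stop → need 1 stop darker.
Aperture: f/6.3 → f/7.1 → f/8 → f/9.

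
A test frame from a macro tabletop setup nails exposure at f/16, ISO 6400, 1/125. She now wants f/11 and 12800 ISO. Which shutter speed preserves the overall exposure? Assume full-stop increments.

1/500s

Aperture: f/16 → f/11 — 1 stop opened up (brighter).
ISO: 6400 → 12800 — 1 stop higher (brighter).
Net change so far: 2 stops brighter. Offset with the shutter speed: 1/125 → 1/250 → 1/500.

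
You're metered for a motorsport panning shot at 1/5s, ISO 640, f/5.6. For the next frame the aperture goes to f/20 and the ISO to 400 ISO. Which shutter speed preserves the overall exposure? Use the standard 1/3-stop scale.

4 s

Aperture: f/5.6 → f/6.3 → f/7.1 → f/8 → f/9 → f/10 → f/11 → f/13 → f/14 → f/16 → f/18 → f/20 — 3 2/3 stops stopped down (darker).
ISO: 640 → 500 → 400 — 2/3 stop dropped (darker).
Net change so far: 4 1/3 stops darker. Offset with the shutter speed: 1/5 → 1/4 → 0.3 → 0.4 → 0.5 → 0.6 → 0.8 → 1 → 1.3 → 1.6 → 2 → 2.5 → 3.2 → 4.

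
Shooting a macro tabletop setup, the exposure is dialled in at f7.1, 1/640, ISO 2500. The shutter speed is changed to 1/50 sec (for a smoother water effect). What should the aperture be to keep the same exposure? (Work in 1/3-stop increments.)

f/25

Shutter speed: 1/640 → 1/500 → 1/400 → 1/320 → 1/250 → 1/200 → 1/160 → 1/125 → 1/100 → 1/80 → 1/60 → 1/50 — 3 2/3 stops longer (brighter).
Need 3 2/3 stops darker from the aperture: f/7.1 → f/8 → f/9 → f/10 → f/11 → f/13 → f/14 → f/16 → f/18 → f/20 → f/22 → f/25.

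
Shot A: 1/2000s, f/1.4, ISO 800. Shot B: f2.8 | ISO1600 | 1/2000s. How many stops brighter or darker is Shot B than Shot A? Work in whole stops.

1 stop darker

Aperture: f/1.4 → f/2 → f/2.8 — 2 stops narrower (darker).
Shutter speed: unchanged.
ISO: 800 → 1600 — 1 stop raised (brighter).
Net: −2 +1 = −1 stop.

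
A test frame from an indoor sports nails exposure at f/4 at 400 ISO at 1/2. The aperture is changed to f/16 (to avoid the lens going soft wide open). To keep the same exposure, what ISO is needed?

Aperture: f/4 → f/5.6 → f/8 → f/11 → f/16 — 4 stops narrower (darker).
Need 4 stops brighter from the ISO: 400 → 800 → 1600 → 3200 → 6400.

ISO 6400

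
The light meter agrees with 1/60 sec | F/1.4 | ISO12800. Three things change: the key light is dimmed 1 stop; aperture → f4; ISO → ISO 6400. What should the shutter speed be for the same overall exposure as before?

1/2s

Scene light: 1 stop darker.
Aperture: f/1.4 → f/2 → f/2.8 → f/4 — 3 stops narrower (darker).
ISO: 12800 → 6400 — 1 stop lower (darker).
Net so far: 5 stops darker. Shutter speed: 1/60 → 1/30 → 1/15 → 1/8 → 1/4 → 1/2.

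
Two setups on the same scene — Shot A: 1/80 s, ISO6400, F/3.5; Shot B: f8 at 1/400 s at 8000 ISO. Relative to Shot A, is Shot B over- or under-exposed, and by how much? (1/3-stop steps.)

4 1/3 stops darker

Aperture: f/3.5 → f/4 → f/4.5 → f/5 → f/5.6 → f/6.3 → f/7.1 → f/8 — 2 1/3 stops smaller aperture (darker).
Shutter speed: 1/80 → 1/100 → 1/125 → 1/160 → 1/200 → 1/250 → 1/320 → 1/400 — 2 1/3 stops faster (darker).
ISO: 6400 → 8000 — 1/3 stop raised (brighter).
Net: −2 1/3 −2 1/3 +1/3 = −4 1/3 stops.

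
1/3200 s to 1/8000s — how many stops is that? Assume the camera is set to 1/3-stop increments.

1/3200 → 1/4000 → 1/5000 → 1/6400 → 1/8000 — count the steps: 4 third-stops = 1 1/3 stops.

1 1/3 stops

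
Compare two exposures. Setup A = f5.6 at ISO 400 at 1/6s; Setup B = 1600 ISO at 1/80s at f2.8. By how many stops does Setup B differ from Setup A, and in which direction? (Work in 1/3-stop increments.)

Aperture: f/5.6 → f/5 → f/4.5 → f/4 → f/3.5 → f/3.2 → f/2.8 — 2 stops larger aperture (brighter).
Shutter speed: 1/6 → 1/8 → 1/10 → 1/13 → 1/15 → 1/20 → 1/25 → 1/30 → 1/40 → 1/50 → 1/60 → 1/80 — 3 2/3 stops shorter (darker).
ISO: 400 → 500 → 640 → 800 → 1000 → 1250 → 1600 — 2 stops raised (brighter).
Net: +2 −3 2/3 +2 = +1/3 stops.

1/3 stop brighter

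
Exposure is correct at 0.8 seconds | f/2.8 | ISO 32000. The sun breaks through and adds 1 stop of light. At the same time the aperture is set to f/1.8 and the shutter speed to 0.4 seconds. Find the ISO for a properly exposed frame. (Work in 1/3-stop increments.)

Scene light: 1 stop brighter.
Aperture: f/2.8 → f/2.5 → f/2.2 → f/2 → f/1.8 — 1 1/3 stops opened up (brighter).
Shutter speed: 0.8 → 0.6 → 0.5 → 0.4 — 1 stop faster (darker).
Net so far: 1 1/3 stops brighter. ISO: 32000 → 25600 → 20000 → 16000 → 12800.

ISO 12800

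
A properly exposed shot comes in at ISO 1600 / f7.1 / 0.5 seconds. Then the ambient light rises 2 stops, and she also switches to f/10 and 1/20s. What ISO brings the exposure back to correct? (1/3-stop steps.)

ISO 8000

Scene light: 2 stops brighter.
Aperture: f/7.1 → f/8 → f/9 → f/10 — 1 stop smaller aperture (darker).
Shutter speed: 0.5 → 0.4 → 0.3 → 1/4 → 1/5 → 1/6 → 1/8 → 1/10 → 1/13 → 1/15 → 1/20 — 3 1/3 stops shorter (darker).
Net so far: 2 1/3 stops darker. ISO: 1600 → 2000 → 2500 → 3200 → 4000 → 5000 → 6400 → 8000.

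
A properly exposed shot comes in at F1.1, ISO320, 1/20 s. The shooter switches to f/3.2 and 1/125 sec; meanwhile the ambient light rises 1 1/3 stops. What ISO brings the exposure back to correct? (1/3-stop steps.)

Scene light: 1 1/3 stops brighter.
Aperture: f/1.1 → f/1.2 → f/1.4 → f/1.6 → f/1.8 → f/2 → f/2.2 → f/2.5 → f/2.8 → f/3.2 — 3 stops smaller aperture (darker).
Shutter speed: 1/20 → 1/25 → 1/30 → 1/40 → 1/50 → 1/60 → 1/80 → 1/100 → 1/125 — 2 2/3 stops shorter (darker).
Net so far: 4 1/3 stops darker. ISO: 320 → 400 → 500 → 640 → 800 → 1000 → 1250 → 1600 → 2000 → 2500 → 3200 → 4000 → 5000 → 6400.

ISO 6400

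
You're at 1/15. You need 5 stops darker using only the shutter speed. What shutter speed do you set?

1/500s

Shutter speed: 1/15 → 1/30 → 1/60 → 1/125 → 1/250 → 1/500 — 5 stops shorter (darker).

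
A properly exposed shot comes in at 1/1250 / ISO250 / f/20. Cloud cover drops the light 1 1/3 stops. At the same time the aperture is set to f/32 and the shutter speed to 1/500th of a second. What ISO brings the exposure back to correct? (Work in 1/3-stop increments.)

ISO 640

Scene light: 1 1/3 stops darker.
Aperture: f/20 → f/22 → f/25 → f/29 → f/32 — 1 1/3 stops stopped down (darker).
Shutter speed: 1/1250 → 1/1000 → 1/800 → 1/640 → 1/500 — 1 1/3 stops longer (brighter).
Net so far: 1 1/3 stops darker. ISO: 250 → 320 → 400 → 500 → 640.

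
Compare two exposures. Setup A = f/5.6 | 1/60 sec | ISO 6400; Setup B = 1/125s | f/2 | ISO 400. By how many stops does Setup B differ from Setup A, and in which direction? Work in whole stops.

2 stops darker

Aperture: f/5.6 → f/4 → f/2.8 → f/2 — 3 stops larger aperture (brighter).
Shutter speed: 1/60 → 1/125 — 1 stop shorter (darker).
ISO: 6400 → 3200 → 1600 → 800 → 400 — 4 stops dropped (darker).
Net: +3 −1 −4 = −2 stops.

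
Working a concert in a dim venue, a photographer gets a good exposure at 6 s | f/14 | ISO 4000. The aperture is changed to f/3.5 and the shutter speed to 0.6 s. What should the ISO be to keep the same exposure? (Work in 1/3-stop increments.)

Aperture: f/14 → f/13 → f/11 → f/10 → f/9 → f/8 → f/7.1 → f/6.3 → f/5.6 → f/5 → f/4.5 → f/4 → f/3.5 — 4 stops wider (brighter).
Shutter speed: 6 → 5 → 4 → 3.2 → 2.5 → 2 → 1.6 → 1.3 → 1 → 0.8 → 0.6 — 3 1/3 stops faster (darker).
Net change so far: 2/3 stop brighter. Offset with the ISO: 4000 → 3200 → 2500.

ISO 2500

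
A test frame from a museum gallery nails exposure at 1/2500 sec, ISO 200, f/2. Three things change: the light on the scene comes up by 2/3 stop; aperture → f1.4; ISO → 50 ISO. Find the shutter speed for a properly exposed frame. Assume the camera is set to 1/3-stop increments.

1/2000s

Scene light: 2/3 stop brighter.
Aperture: f/2 → f/1.8 → f/1.6 → f/1.4 — 1 stop larger aperture (brighter).
ISO: 200 → 160 → 125 → 100 → 80 → 64 → 50 — 2 stops lower (darker).
Net so far: 1/3 stop darker. Shutter speed: 1/2500 → 1/2000.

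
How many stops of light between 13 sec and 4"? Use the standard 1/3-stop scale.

1 2/3 stops

13 → 10 → 8 → 6 → 5 → 4 — count the steps: 5 third-stops = 1 2/3 stops.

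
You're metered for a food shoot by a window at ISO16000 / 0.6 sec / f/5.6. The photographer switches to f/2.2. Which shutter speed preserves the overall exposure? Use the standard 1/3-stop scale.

Aperture: f/5.6 → f/5 → f/4.5 → f/4 → f/3.5 → f/3.2 → f/2.8 → f/2.5 → f/2.2 — 2 2/3 stops larger aperture (brighter).
Need 2 2/3 stops darker from the shutter speed: 0.6 → 0.5 → 0.4 → 0.3 → 1/4 → 1/5 → 1/6 → 1/8 → 1/10.

1/10s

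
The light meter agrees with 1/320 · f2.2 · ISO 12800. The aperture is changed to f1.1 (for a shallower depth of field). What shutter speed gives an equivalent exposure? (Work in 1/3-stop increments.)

Aperture: f/2.2 → f/2 → f/1.8 → f/1.6 → f/1.4 → f/1.2 → f/1.1 — 2 stops larger aperture (brighter).
Need 2 stops darker from the shutter speed: 1/320 → 1/400 → 1/500 → 1/640 → 1/800 → 1/1000 → 1/1250.

1/1250s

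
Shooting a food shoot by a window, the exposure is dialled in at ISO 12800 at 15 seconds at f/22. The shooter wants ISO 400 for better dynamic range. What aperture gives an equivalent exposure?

f/4

ISO: 12800 → 6400 → 3200 → 1600 → 800 → 400 — 5 stops dropped (darker).
Need 5 stops brighter from the aperture: f/22 → f/16 → f/11 → f/8 → f/5.6 → f/4.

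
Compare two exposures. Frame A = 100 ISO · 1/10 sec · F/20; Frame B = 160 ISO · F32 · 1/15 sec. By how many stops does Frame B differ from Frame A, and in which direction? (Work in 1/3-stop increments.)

Aperture: f/20 → f/22 → f/25 → f/29 → f/32 — 1 1/3 stops smaller aperture (darker).
Shutter speed: 1/10 → 1/13 → 1/15 — 2/3 stop faster (darker).
ISO: 100 → 125 → 160 — 2/3 stop raised (brighter).
Net: −1 1/3 −2/3 +2/3 = −1 1/3 stops.

1 1/3 stops darker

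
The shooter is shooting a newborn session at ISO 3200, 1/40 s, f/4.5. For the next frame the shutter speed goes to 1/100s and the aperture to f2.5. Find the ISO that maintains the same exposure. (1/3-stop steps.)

Shutter speed: 1/40 → 1/50 → 1/60 → 1/80 → 1/100 — 1 1/3 stops faster (darker).
Aperture: f/4.5 → f/4 → f/3.5 → f/3.2 → f/2.8 → f/2.5 — 1 2/3 stops wider (brighter).
Net change so far: 1/3 stop brighter. Offset with the ISO: 3200 → 2500.

ISO 2500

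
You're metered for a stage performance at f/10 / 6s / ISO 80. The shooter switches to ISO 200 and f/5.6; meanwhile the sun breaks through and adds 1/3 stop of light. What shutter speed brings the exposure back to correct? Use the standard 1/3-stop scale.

Scene light: 1/3 stop brighter.
ISO: 80 → 100 → 125 → 160 → 200 — 1 1/3 stops higher (brighter).
Aperture: f/10 → f/9 → f/8 → f/7.1 → f/6.3 → f/5.6 — 1 2/3 stops wider (brighter).
Net so far: 3 1/3 stops brighter. Shutter speed: 6 → 5 → 4 → 3.2 → 2.5 → 2 → 1.6 → 1.3 → 1 → 0.8 → 0.6.

0.6 s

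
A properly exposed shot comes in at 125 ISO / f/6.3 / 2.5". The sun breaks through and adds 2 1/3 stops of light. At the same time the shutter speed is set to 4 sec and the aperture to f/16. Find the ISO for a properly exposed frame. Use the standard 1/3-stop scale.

Scene light: 2 1/3 stops brighter.
Shutter speed: 2.5 → 3.2 → 4 — 2/3 stop longer (brighter).
Aperture: f/6.3 → f/7.1 → f/8 → f/9 → f/10 → f/11 → f/13 → f/14 → f/16 — 2 2/3 stops narrower (darker).
Net so far: 1/3 stop brighter. ISO: 125 → 100.

ISO 100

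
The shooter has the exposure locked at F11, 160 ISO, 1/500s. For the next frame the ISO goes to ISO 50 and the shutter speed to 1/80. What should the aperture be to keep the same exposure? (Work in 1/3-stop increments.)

f/16

ISO: 160 → 125 → 100 → 80 → 64 → 50 — 1 2/3 stops dropped (darker).
Shutter speed: 1/500 → 1/400 → 1/320 → 1/250 → 1/200 → 1/160 → 1/125 → 1/100 → 1/80 — 2 2/3 stops slower (brighter).
Net change so far: 1 stop brighter. Offset with the aperture: f/11 → f/13 → f/14 → f/16.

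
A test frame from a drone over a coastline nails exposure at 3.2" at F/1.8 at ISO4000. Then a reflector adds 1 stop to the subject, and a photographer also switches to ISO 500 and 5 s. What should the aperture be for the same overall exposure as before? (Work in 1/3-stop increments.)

f/1.1

Scene light: 1 stop brighter.
ISO: 4000 → 3200 → 2500 → 2000 → 1600 → 1250 → 1000 → 800 → 640 → 500 — 3 stops dropped (darker).
Shutter speed: 3.2 → 4 → 5 — 2/3 stop longer (brighter).
Net so far: 1 1/3 stops darker. Aperture: f/1.8 → f/1.6 → f/1.4 → f/1.2 → f/1.1.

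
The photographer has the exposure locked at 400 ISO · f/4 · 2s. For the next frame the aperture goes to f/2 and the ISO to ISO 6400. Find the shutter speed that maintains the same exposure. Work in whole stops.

Aperture: f/4 → f/2.8 → f/2 — 2 stops larger aperture (brighter).
ISO: 400 → 800 → 1600 → 3200 → 6400 — 4 stops raised (brighter).
Net change so far: 6 stops brighter. Offset with the shutter speed: 2 → 1 → 1/2 → 1/4 → 1/8 → 1/15 → 1/30.

1/30s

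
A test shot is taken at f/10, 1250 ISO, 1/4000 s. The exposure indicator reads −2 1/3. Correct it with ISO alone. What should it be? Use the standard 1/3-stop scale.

Underexposed by 2 1/3 stops → need 2 1/3 stops brighter.
ISO: 1250 → 1600 → 2000 → 2500 → 3200 → 4000 → 5000 → 6400.

ISO 6400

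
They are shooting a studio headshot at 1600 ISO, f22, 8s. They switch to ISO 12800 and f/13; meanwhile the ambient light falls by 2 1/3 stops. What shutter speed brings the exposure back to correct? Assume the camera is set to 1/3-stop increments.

Scene light: 2 1/3 stops darker.
ISO: 1600 → 2000 → 2500 → 3200 → 4000 → 5000 → 6400 → 8000 → 10000 → 12800 — 3 stops raised (brighter).
Aperture: f/22 → f/20 → f/18 → f/16 → f/14 → f/13 — 1 2/3 stops wider (brighter).
Net so far: 2 1/3 stops brighter. Shutter speed: 8 → 6 → 5 → 4 → 3.2 → 2.5 → 2 → 1.6.

1.6 s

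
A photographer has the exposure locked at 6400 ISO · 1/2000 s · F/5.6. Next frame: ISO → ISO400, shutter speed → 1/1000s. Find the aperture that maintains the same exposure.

f/2

ISO: 6400 → 3200 → 1600 → 800 → 400 — 4 stops lower (darker).
Shutter speed: 1/2000 → 1/1000 — 1 stop longer (brighter).
Net change so far: 3 stops darker. Offset with the aperture: f/5.6 → f/4 → f/2.8 → f/2.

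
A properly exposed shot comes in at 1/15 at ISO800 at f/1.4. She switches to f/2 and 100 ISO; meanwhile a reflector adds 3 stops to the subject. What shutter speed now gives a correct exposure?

1/8s

Scene light: 3 stops brighter.
Aperture: f/1.4 → f/2 — 1 stop narrower (darker).
ISO: 800 → 400 → 200 → 100 — 3 stops dropped (darker).
Net so far: 1 stop darker. Shutter speed: 1/15 → 1/8.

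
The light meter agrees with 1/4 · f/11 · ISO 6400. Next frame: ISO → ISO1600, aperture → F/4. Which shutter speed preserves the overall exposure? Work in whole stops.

ISO: 6400 → 3200 → 1600 — 2 stops lower (darker).
Aperture: f/11 → f/8 → f/5.6 → f/4 — 3 stops opened up (brighter).
Net change so far: 1 stop brighter. Offset with the shutter speed: 1/4 → 1/8.

1/8s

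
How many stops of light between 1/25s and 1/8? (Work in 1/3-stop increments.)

1/25 → 1/20 → 1/15 → 1/13 → 1/10 → 1/8 — count the steps: 5 third-stops = 1 2/3 stops.

1 2/3 stops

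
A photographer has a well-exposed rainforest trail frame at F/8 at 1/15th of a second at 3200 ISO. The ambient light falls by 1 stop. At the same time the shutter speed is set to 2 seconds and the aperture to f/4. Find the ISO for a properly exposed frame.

Scene light: 1 stop darker.
Shutter speed: 1/15 → 1/8 → 1/4 → 1/2 → 1 → 2 — 5 stops slower (brighter).
Aperture: f/8 → f/5.6 → f/4 — 2 stops larger aperture (brighter).
Net so far: 6 stops brighter. ISO: 3200 → 1600 → 800 → 400 → 200 → 100 → 50.

ISO 50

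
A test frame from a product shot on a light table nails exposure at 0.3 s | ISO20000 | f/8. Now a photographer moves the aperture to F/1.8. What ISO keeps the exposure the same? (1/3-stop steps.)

Aperture: f/8 → f/7.1 → f/6.3 → f/5.6 → f/5 → f/4.5 → f/4 → f/3.5 → f/3.2 → f/2.8 → f/2.5 → f/2.2 → f/2 → f/1.8 — 4 1/3 stops opened up (brighter).
Need 4 1/3 stops darker from the ISO: 20000 → 16000 → 12800 → 10000 → 8000 → 6400 → 5000 → 4000 → 3200 → 2500 → 2000 → 1600 → 1250 → 1000.

ISO 1000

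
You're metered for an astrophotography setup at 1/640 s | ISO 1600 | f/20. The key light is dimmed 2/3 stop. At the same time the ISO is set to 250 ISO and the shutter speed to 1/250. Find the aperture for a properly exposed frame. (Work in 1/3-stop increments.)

Scene light: 2/3 stop darker.
ISO: 1600 → 1250 → 1000 → 800 → 640 → 500 → 400 → 320 → 250 — 2 2/3 stops dropped (darker).
Shutter speed: 1/640 → 1/500 → 1/400 → 1/320 → 1/250 — 1 1/3 stops slower (brighter).
Net so far: 2 stops darker. Aperture: f/20 → f/18 → f/16 → f/14 → f/13 → f/11 → f/10.

f/10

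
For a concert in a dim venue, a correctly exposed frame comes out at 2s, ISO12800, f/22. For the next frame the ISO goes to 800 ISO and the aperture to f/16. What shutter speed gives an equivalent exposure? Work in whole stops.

ISO: 12800 → 6400 → 3200 → 1600 → 800 — 4 stops lower (darker).
Aperture: f/22 → f/16 — 1 stop larger aperture (brighter).
Net change so far: 3 stops darker. Offset with the shutter speed: 2 → 4 → 8 → 15.

15 s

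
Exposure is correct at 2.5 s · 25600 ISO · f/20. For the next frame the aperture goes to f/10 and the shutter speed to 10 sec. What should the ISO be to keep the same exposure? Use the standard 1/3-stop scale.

ISO 1600

Aperture: f/20 → f/18 → f/16 → f/14 → f/13 → f/11 → f/10 — 2 stops larger aperture (brighter).
Shutter speed: 2.5 → 3.2 → 4 → 5 → 6 → 8 → 10 — 2 stops slower (brighter).
Net change so far: 4 stops brighter. Offset with the ISO: 25600 → 20000 → 16000 → 12800 → 10000 → 8000 → 6400 → 5000 → 4000 → 3200 → 2500 → 2000 → 1600.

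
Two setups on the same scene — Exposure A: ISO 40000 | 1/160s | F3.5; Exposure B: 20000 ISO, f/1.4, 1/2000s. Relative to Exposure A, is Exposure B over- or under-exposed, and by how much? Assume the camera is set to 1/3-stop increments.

Aperture: f/3.5 → f/3.2 → f/2.8 → f/2.5 → f/2.2 → f/2 → f/1.8 → f/1.6 → f/1.4 — 2 2/3 stops larger aperture (brighter).
Shutter speed: 1/160 → 1/200 → 1/250 → 1/320 → 1/400 → 1/500 → 1/640 → 1/800 → 1/1000 → 1/1250 → 1/1600 → 1/2000 — 3 2/3 stops faster (darker).
ISO: 40000 → 32000 → 25600 → 20000 — 1 stop lower (darker).
Net: +2 2/3 −3 2/3 −1 = −2 stops.

2 stops darker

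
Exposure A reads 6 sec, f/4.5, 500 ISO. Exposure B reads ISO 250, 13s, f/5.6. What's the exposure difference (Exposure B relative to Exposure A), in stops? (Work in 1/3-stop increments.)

2/3 stop darker

Aperture: f/4.5 → f/5 → f/5.6 — 2/3 stop stopped down (darker).
Shutter speed: 6 → 8 → 10 → 13 — 1 stop longer (brighter).
ISO: 500 → 400 → 320 → 250 — 1 stop dropped (darker).
Net: −2/3 +1 −1 = −2/3 stops.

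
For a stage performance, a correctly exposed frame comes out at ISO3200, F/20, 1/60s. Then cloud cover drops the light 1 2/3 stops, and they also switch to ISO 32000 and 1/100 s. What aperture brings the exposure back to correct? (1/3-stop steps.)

f/29

Scene light: 1 2/3 stops darker.
ISO: 3200 → 4000 → 5000 → 6400 → 8000 → 10000 → 12800 → 16000 → 20000 → 25600 → 32000 — 3 1/3 stops higher (brighter).
Shutter speed: 1/60 → 1/80 → 1/100 — 2/3 stop faster (darker).
Net so far: 1 stop brighter. Aperture: f/20 → f/22 → f/25 → f/29.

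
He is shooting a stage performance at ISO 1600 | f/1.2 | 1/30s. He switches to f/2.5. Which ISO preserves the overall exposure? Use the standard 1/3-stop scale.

ISO 6400

Aperture: f/1.2 → f/1.4 → f/1.6 → f/1.8 → f/2 → f/2.2 → f/2.5 — 2 stops stopped down (darker).
Need 2 stops brighter from the ISO: 1600 → 2000 → 2500 → 3200 → 4000 → 5000 → 6400.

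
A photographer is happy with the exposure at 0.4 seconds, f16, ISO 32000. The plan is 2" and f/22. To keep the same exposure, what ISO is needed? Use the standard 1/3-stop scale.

Shutter speed: 0.4 → 0.5 → 0.6 → 0.8 → 1 → 1.3 → 1.6 → 2 — 2 1/3 stops longer (brighter).
Aperture: f/16 → f/18 → f/20 → f/22 — 1 stop narrower (darker).
Net change so far: 1 1/3 stops brighter. Offset with the ISO: 32000 → 25600 → 20000 → 16000 → 12800.

ISO 12800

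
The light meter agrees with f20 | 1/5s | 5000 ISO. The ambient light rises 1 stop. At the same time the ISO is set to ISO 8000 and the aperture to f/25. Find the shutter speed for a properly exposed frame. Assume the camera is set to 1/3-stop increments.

Scene light: 1 stop brighter.
ISO: 5000 → 6400 → 8000 — 2/3 stop higher (brighter).
Aperture: f/20 → f/22 → f/25 — 2/3 stop narrower (darker).
Net so far: 1 stop brighter. Shutter speed: 1/5 → 1/6 → 1/8 → 1/10.

1/10s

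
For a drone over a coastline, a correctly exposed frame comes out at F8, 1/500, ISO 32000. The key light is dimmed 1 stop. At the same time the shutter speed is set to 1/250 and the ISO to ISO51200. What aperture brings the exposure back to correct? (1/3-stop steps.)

Scene light: 1 stop darker.
Shutter speed: 1/500 → 1/400 → 1/320 → 1/250 — 1 stop longer (brighter).
ISO: 32000 → 40000 → 51200 — 2/3 stop higher (brighter).
Net so far: 2/3 stop brighter. Aperture: f/8 → f/9 → f/10.

f/10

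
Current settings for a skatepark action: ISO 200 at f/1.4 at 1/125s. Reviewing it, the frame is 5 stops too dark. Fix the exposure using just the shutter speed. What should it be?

Underexposed by 5 stops → need 5 stops brighter.
Shutter speed: 1/125 → 1/60 → 1/30 → 1/15 → 1/8 → 1/4.

1/4s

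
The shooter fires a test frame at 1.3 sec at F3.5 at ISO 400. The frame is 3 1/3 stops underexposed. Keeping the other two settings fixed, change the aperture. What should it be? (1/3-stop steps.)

Underexposed by 3 1/3 stops → need 3 1/3 stops brighter.
Aperture: f/3.5 → f/3.2 → f/2.8 → f/2.5 → f/2.2 → f/2 → f/1.8 → f/1.6 → f/1.4 → f/1.2 → f/1.1.

f/1.1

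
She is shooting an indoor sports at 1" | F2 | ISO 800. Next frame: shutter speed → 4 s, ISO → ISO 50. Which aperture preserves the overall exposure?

Shutter speed: 1 → 2 → 4 — 2 stops longer (brighter).
ISO: 800 → 400 → 200 → 100 → 50 — 4 stops lower (darker).
Net change so far: 2 stops darker. Offset with the aperture: f/2 → f/1.4 → f/1.0.

f/1.0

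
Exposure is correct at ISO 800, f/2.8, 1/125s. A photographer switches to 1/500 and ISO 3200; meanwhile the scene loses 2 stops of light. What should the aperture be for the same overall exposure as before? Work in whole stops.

Scene light: 2 stops darker.
Shutter speed: 1/125 → 1/250 → 1/500 — 2 stops faster (darker).
ISO: 800 → 1600 → 3200 — 2 stops raised (brighter).
Net so far: 2 stops darker. Aperture: f/2.8 → f/2 → f/1.4.

f/1.4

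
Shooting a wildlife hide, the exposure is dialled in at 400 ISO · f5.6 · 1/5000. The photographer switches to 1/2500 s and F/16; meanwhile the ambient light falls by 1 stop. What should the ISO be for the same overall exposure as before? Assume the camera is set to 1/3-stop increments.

ISO 3200

Scene light: 1 stop darker.
Shutter speed: 1/5000 → 1/4000 → 1/3200 → 1/2500 — 1 stop slower (brighter).
Aperture: f/5.6 → f/6.3 → f/7.1 → f/8 → f/9 → f/10 → f/11 → f/13 → f/14 → f/16 — 3 stops smaller aperture (darker).
Net so far: 3 stops darker. ISO: 400 → 500 → 640 → 800 → 1000 → 1250 → 1600 → 2000 → 2500 → 3200.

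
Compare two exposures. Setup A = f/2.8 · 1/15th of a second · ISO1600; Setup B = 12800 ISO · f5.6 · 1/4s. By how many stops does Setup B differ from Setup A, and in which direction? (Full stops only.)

Aperture: f/2.8 → f/4 → f/5.6 — 2 stops smaller aperture (darker).
Shutter speed: 1/15 → 1/8 → 1/4 — 2 stops longer (brighter).
ISO: 1600 → 3200 → 6400 → 12800 — 3 stops higher (brighter).
Net: −2 +2 +3 = +3 stops.

3 stops brighter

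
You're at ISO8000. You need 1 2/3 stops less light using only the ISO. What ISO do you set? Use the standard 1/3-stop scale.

ISO 2500

ISO: 8000 → 6400 → 5000 → 4000 → 3200 → 2500 — 1 2/3 stops lower (darker).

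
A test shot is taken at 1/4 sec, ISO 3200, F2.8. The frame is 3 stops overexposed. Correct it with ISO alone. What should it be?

ISO 400

Overexposed by 3 stops → need 3 stops darker.
ISO: 3200 → 1600 → 800 → 400.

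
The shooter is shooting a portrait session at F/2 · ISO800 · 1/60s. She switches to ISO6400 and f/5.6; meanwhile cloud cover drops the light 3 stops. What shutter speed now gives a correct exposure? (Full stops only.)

Scene light: 3 stops darker.
ISO: 800 → 1600 → 3200 → 6400 — 3 stops higher (brighter).
Aperture: f/2 → f/2.8 → f/4 → f/5.6 — 3 stops stopped down (darker).
Net so far: 3 stops darker. Shutter speed: 1/60 → 1/30 → 1/15 → 1/8.

1/8s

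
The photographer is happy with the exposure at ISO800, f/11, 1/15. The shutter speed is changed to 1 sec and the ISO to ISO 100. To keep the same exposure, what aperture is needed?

Shutter speed: 1/15 → 1/8 → 1/4 → 1/2 → 1 — 4 stops longer (brighter).
ISO: 800 → 400 → 200 → 100 — 3 stops lower (darker).
Net change so far: 1 stop brighter. Offset with the aperture: f/11 → f/16.

f/16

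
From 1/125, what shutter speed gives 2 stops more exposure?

Shutter speed: 1/125 → 1/60 → 1/30 — 2 stops longer (brighter).

1/30s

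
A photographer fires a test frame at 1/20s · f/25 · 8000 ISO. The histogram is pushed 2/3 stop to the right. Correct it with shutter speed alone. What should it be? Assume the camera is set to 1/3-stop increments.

Overexposed by 2/3 stop → need 2/3 stop darker.
Shutter speed: 1/20 → 1/25 → 1/30.

1/30s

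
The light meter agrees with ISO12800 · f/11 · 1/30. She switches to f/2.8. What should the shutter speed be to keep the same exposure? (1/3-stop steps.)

1/500s

Aperture: f/11 → f/10 → f/9 → f/8 → f/7.1 → f/6.3 → f/5.6 → f/5 → f/4.5 → f/4 → f/3.5 → f/3.2 → f/2.8 — 4 stops larger aperture (brighter).
Need 4 stops darker from the shutter speed: 1/30 → 1/40 → 1/50 → 1/60 → 1/80 → 1/100 → 1/125 → 1/160 → 1/200 → 1/250 → 1/320 → 1/400 → 1/500.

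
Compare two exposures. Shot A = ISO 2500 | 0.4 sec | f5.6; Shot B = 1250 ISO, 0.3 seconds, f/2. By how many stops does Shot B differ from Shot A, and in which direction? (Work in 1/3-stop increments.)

Aperture: f/5.6 → f/5 → f/4.5 → f/4 → f/3.5 → f/3.2 → f/2.8 → f/2.5 → f/2.2 → f/2 — 3 stops opened up (brighter).
Shutter speed: 0.4 → 0.3 — 1/3 stop shorter (darker).
ISO: 2500 → 2000 → 1600 → 1250 — 1 stop dropped (darker).
Net: +3 −1/3 −1 = +1 2/3 stops.

1 2/3 stops brighter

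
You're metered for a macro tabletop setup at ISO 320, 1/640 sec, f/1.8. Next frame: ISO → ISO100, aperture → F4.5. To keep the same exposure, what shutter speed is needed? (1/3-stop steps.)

1/30s

ISO: 320 → 250 → 200 → 160 → 125 → 100 — 1 2/3 stops lower (darker).
Aperture: f/1.8 → f/2 → f/2.2 → f/2.5 → f/2.8 → f/3.2 → f/3.5 → f/4 → f/4.5 — 2 2/3 stops stopped down (darker).
Net change so far: 4 1/3 stops darker. Offset with the shutter speed: 1/640 → 1/500 → 1/400 → 1/320 → 1/250 → 1/200 → 1/160 → 1/125 → 1/100 → 1/80 → 1/60 → 1/50 → 1/40 → 1/30.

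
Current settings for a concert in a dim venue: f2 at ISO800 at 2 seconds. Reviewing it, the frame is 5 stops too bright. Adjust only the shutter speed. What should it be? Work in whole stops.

Overexposed by 5 stops → need 5 stops darker.
Shutter speed: 2 → 1 → 1/2 → 1/4 → 1/8 → 1/15.

1/15s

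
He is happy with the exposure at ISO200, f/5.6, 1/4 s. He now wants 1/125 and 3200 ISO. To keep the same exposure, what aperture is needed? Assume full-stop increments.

Shutter speed: 1/4 → 1/8 → 1/15 → 1/30 → 1/60 → 1/125 — 5 stops faster (darker).
ISO: 200 → 400 → 800 → 1600 → 3200 — 4 stops higher (brighter).
Net change so far: 1 stop darker. Offset with the aperture: f/5.6 → f/4.

f/4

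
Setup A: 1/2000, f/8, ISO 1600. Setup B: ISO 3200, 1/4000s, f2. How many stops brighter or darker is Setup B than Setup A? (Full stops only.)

Aperture: f/8 → f/5.6 → f/4 → f/2.8 → f/2 — 4 stops larger aperture (brighter).
Shutter speed: 1/2000 → 1/4000 — 1 stop shorter (darker).
ISO: 1600 → 3200 — 1 stop raised (brighter).
Net: +4 −1 +1 = +4 stops.

4 stops brighter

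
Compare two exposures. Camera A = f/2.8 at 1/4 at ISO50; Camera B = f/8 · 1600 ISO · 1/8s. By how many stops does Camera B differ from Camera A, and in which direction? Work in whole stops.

Aperture: f/2.8 → f/4 → f/5.6 → f/8 — 3 stops smaller aperture (darker).
Shutter speed: 1/4 → 1/8 — 1 stop shorter (darker).
ISO: 50 → 100 → 200 → 400 → 800 → 1600 — 5 stops raised (brighter).
Net: −3 −1 +5 = +1 stop.

1 stop brighter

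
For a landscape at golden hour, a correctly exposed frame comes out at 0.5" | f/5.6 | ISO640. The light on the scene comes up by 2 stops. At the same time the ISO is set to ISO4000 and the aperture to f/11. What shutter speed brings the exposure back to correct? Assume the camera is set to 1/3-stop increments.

1/13s

Scene light: 2 stops brighter.
ISO: 640 → 800 → 1000 → 1250 → 1600 → 2000 → 2500 → 3200 → 4000 — 2 2/3 stops higher (brighter).
Aperture: f/5.6 → f/6.3 → f/7.1 → f/8 → f/9 → f/10 → f/11 — 2 stops narrower (darker).
Net so far: 2 2/3 stops brighter. Shutter speed: 0.5 → 0.4 → 0.3 → 1/4 → 1/5 → 1/6 → 1/8 → 1/10 → 1/13.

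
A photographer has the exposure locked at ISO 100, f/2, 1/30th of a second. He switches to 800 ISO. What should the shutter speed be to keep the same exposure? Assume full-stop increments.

ISO: 100 → 200 → 400 → 800 — 3 stops higher (brighter).
Need 3 stops darker from the shutter speed: 1/30 → 1/60 → 1/125 → 1/250.

1/250s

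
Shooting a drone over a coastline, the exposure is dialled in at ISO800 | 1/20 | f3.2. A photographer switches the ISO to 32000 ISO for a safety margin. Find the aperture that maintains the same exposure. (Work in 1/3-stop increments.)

f/20

ISO: 800 → 1000 → 1250 → 1600 → 2000 → 2500 → 3200 → 4000 → 5000 → 6400 → 8000 → 10000 → 12800 → 16000 → 20000 → 25600 → 32000 — 5 1/3 stops raised (brighter).
Need 5 1/3 stops darker from the aperture: f/3.2 → f/3.5 → f/4 → f/4.5 → f/5 → f/5.6 → f/6.3 → f/7.1 → f/8 → f/9 → f/10 → f/11 → f/13 → f/14 → f/16 → f/18 → f/20.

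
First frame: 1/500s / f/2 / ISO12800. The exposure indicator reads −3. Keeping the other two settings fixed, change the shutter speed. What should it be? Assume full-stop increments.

Underexposed by 3 stops → need 3 stops brighter.
Shutter speed: 1/500 → 1/250 → 1/125 → 1/60.

1/60s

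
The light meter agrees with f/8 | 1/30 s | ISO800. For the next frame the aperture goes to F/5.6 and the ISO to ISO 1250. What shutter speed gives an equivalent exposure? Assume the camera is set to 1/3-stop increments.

Aperture: f/8 → f/7.1 → f/6.3 → f/5.6 — 1 stop wider (brighter).
ISO: 800 → 1000 → 1250 — 2/3 stop raised (brighter).
Net change so far: 1 2/3 stops brighter. Offset with the shutter speed: 1/30 → 1/40 → 1/50 → 1/60 → 1/80 → 1/100.

1/100s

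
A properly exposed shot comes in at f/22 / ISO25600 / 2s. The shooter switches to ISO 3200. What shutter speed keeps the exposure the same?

15 s

ISO: 25600 → 12800 → 6400 → 3200 — 3 stops dropped (darker).
Need 3 stops brighter from the shutter speed: 2 → 4 → 8 → 15.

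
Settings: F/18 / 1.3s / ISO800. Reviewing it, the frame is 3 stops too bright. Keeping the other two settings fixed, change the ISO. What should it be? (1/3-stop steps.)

Overexposed by 3 stops → need 3 stops darker.
ISO: 800 → 640 → 500 → 400 → 320 → 250 → 200 → 160 → 125 → 100.

ISO 100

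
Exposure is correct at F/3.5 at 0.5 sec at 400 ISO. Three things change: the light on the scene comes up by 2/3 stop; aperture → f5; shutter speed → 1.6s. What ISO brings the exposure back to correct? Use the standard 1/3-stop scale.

Scene light: 2/3 stop brighter.
Aperture: f/3.5 → f/4 → f/4.5 → f/5 — 1 stop smaller aperture (darker).
Shutter speed: 0.5 → 0.6 → 0.8 → 1 → 1.3 → 1.6 — 1 2/3 stops slower (brighter).
Net so far: 1 1/3 stops brighter. ISO: 400 → 320 → 250 → 200 → 160.

ISO 160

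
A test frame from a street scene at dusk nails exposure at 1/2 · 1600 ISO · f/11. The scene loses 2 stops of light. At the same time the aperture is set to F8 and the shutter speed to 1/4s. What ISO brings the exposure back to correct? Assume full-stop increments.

Scene light: 2 stops darker.
Aperture: f/11 → f/8 — 1 stop wider (brighter).
Shutter speed: 1/2 → 1/4 — 1 stop shorter (darker).
Net so far: 2 stops darker. ISO: 1600 → 3200 → 6400.

ISO 6400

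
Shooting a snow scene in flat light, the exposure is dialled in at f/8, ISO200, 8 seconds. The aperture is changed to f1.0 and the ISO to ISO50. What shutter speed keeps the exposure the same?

1/2s

Aperture: f/8 → f/5.6 → f/4 → f/2.8 → f/2 → f/1.4 → f/1.0 — 6 stops wider (brighter).
ISO: 200 → 100 → 50 — 2 stops dropped (darker).
Net change so far: 4 stops brighter. Offset with the shutter speed: 8 → 4 → 2 → 1 → 1/2.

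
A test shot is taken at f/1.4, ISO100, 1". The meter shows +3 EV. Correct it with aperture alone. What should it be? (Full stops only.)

f/4

Overexposed by 3 stops → need 3 stops darker.
Aperture: f/1.4 → f/2 → f/2.8 → f/4.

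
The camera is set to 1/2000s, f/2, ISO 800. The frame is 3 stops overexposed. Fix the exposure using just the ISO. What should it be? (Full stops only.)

Overexposed by 3 stops → need 3 stops darker.
ISO: 800 → 400 → 200 → 100.

ISO 100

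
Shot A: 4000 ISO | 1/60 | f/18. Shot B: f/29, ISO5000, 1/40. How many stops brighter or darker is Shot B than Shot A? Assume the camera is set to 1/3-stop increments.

1/3 stop darker

Aperture: f/18 → f/20 → f/22 → f/25 → f/29 — 1 1/3 stops narrower (darker).
Shutter speed: 1/60 → 1/50 → 1/40 — 2/3 stop slower (brighter).
ISO: 4000 → 5000 — 1/3 stop higher (brighter).
Net: −1 1/3 +2/3 +1/3 = −1/3 stops.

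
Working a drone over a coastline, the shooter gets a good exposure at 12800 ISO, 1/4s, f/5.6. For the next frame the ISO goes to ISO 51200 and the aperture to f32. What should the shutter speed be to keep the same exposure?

2 s

ISO: 12800 → 25600 → 51200 — 2 stops raised (brighter).
Aperture: f/5.6 → f/8 → f/11 → f/16 → f/22 → f/32 — 5 stops narrower (darker).
Net change so far: 3 stops darker. Offset with the shutter speed: 1/4 → 1/2 → 1 → 2.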